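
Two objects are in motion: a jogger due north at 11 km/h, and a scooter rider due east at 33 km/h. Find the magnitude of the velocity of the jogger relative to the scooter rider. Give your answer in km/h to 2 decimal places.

34.79 km/h

Taking east as x and north as y: jogger velocity = (0.000, 11.000) km/h; scooter rider velocity = (33.000, 0.000) km/h.
Velocity of jogger relative to scooter rider = (0.000, 11.000) − (33.000, 0.000) = (-33.000, 11.000) km/h.
Magnitude = |(-33.000, 11.000)| = 34.785 km/h.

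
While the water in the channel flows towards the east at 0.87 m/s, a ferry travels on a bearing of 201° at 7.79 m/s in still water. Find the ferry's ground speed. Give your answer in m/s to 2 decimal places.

Taking east as x and north as y: velocity relative to the water = (-2.792, -7.273) m/s; the water relative to ground = (0.870, 0.000) m/s.
Velocity relative to ground = (-2.792, -7.273) + (0.870, 0.000) = (-1.922, -7.273) m/s.
Speed = |(-1.922, -7.273)| = 7.522 m/s.

7.52 m/s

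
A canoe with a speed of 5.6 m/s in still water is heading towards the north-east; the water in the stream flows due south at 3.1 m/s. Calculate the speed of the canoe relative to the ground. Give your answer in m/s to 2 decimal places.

4.05 m/s

Taking east as x and north as y: velocity relative to the water = (3.960, 3.960) m/s; the water relative to ground = (0.000, -3.100) m/s.
Velocity relative to ground = (3.960, 3.960) + (0.000, -3.100) = (3.960, 0.860) m/s.
Speed = |(3.960, 0.860)| = 4.052 m/s.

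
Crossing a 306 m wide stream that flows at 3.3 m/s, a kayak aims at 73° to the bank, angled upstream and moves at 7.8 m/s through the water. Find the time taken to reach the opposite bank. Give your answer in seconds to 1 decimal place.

41.0 s

The component of the kayak's velocity perpendicular to the bank is 7.8 × sin 73° = 7.459 m/s.
The flow acts along the bank and has no component across it.
Time = 306 / 7.459 = 41.023 s.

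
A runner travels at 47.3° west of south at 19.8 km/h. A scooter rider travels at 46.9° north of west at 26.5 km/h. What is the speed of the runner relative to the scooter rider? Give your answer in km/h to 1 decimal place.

Taking east as x and north as y: runner velocity = (-14.551, -13.428) km/h; scooter rider velocity = (-18.107, 19.349) km/h.
Velocity of runner relative to scooter rider = (-14.551, -13.428) − (-18.107, 19.349) = (3.555, -32.777) km/h.
Magnitude = |(3.555, -32.777)| = 32.969 km/h.

33.0 km/h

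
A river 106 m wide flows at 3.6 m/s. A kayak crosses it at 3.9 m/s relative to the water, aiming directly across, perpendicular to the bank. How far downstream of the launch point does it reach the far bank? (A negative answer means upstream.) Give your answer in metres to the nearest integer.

Perpendicular speed = 3.900 m/s; crossing time = 106 / 3.900 = 27.179 s.
Net downstream speed = 3.600 m/s.
Drift = 3.600 × 27.179 = 97.846 m (downstream).

98 m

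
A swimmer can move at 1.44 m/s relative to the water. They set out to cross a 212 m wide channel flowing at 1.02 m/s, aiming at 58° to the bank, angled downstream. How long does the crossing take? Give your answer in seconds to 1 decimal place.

The component of the swimmer's velocity perpendicular to the bank is 1.44 × sin 58° = 1.221 m/s.
The current is parallel to the bank, so it does not affect the crossing time.
Time = 212 / 1.221 = 173.601 s.

173.6 s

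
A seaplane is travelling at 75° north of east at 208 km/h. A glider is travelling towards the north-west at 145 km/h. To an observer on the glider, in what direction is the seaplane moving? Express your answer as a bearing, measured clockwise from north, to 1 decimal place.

057.8°

Taking east as x and north as y: seaplane velocity = (53.834, 200.913) km/h; glider velocity = (-102.530, 102.530) km/h.
Velocity of seaplane relative to glider = (53.834, 200.913) − (-102.530, 102.530) = (156.365, 98.382) km/h.
Bearing = atan2(156.36, 98.38) = 57.82° clockwise from north.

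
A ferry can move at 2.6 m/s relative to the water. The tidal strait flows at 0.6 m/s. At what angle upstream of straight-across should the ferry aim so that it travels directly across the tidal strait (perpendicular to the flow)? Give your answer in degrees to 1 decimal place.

To cancel the current, the upstream component of the ferry's velocity must equal the flow: 2.6 sin θ = 0.6.
sin θ = 0.6 / 2.6 = 0.2308.
θ = arcsin(0.2308) = 13.342°.

13.3°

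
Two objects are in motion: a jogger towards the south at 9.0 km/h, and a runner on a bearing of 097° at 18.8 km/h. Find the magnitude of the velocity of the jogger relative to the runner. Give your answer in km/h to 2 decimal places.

19.83 km/h

Taking east as x and north as y: jogger velocity = (0.000, -9.000) km/h; runner velocity = (18.660, -2.291) km/h.
Velocity of jogger relative to runner = (0.000, -9.000) − (18.660, -2.291) = (-18.660, -6.709) km/h.
Magnitude = |(-18.660, -6.709)| = 19.829 km/h.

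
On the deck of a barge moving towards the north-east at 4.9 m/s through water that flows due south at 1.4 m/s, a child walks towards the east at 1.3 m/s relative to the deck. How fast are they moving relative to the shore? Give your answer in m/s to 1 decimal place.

5.2 m/s

In east/north components (m/s): child relative to barge = (1.300, 0.000); barge relative to water = (3.465, 3.465); water relative to ground = (0.000, -1.400).
Sum = (4.765, 2.065) m/s.
Speed = |(4.765, 2.065)| = 5.193 m/s.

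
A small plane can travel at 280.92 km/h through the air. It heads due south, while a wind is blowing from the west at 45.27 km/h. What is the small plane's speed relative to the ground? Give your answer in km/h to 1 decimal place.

284.5 km/h

Taking east as x and north as y: velocity relative to the air = (0.000, -280.920) km/h; the air relative to ground = (45.270, 0.000) km/h.
Velocity relative to ground = (0.000, -280.920) + (45.270, 0.000) = (45.270, -280.920) km/h.
Speed = |(45.270, -280.920)| = 284.544 km/h.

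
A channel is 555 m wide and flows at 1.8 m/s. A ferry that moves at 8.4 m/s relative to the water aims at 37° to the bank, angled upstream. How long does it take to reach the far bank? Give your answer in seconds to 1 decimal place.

The component of the ferry's velocity perpendicular to the bank is 8.4 × sin 37° = 5.055 m/s.
Only the cross-stream component determines the crossing time; the current contributes nothing perpendicular to the bank.
Time = 555 / 5.055 = 109.787 s.

109.8 s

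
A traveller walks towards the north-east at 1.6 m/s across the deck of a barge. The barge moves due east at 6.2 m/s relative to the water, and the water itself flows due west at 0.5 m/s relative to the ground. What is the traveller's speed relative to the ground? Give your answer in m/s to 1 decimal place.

In east/north components (m/s): traveller relative to barge = (1.131, 1.131); barge relative to water = (6.200, 0.000); water relative to ground = (-0.500, 0.000).
Sum = (6.831, 1.131) m/s.
Speed = |(6.831, 1.131)| = 6.924 m/s.

6.9 m/s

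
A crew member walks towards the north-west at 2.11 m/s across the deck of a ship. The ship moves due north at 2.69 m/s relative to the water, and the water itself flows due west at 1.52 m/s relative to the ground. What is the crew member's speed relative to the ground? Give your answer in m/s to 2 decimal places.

In east/north components (m/s): crew member relative to ship = (-1.492, 1.492); ship relative to water = (0.000, 2.690); water relative to ground = (-1.520, 0.000).
Sum = (-3.012, 4.182) m/s.
Speed = |(-3.012, 4.182)| = 5.154 m/s.

5.15 m/s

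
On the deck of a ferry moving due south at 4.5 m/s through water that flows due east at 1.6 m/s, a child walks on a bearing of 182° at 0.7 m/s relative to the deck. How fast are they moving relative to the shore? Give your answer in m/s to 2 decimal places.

In east/north components (m/s): child relative to ferry = (-0.024, -0.700); ferry relative to water = (0.000, -4.500); water relative to ground = (1.600, 0.000).
Sum = (1.576, -5.200) m/s.
Speed = |(1.576, -5.200)| = 5.433 m/s.

5.43 m/s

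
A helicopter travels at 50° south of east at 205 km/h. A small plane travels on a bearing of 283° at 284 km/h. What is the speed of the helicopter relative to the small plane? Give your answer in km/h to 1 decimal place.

Taking east as x and north as y: helicopter velocity = (131.771, -157.039) km/h; small plane velocity = (-276.721, 63.886) km/h.
Velocity of helicopter relative to small plane = (131.771, -157.039) − (-276.721, 63.886) = (408.493, -220.925) km/h.
Magnitude = |(408.493, -220.925)| = 464.407 km/h.

464.4 km/h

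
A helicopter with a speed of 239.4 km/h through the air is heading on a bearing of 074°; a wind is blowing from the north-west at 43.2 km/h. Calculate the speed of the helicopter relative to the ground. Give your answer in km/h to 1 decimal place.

Taking east as x and north as y: velocity relative to the air = (230.126, 65.988) km/h; the air relative to ground = (30.547, -30.547) km/h.
Velocity relative to ground = (230.126, 65.988) + (30.547, -30.547) = (260.673, 35.441) km/h.
Speed = |(260.673, 35.441)| = 263.071 km/h.

263.1 km/h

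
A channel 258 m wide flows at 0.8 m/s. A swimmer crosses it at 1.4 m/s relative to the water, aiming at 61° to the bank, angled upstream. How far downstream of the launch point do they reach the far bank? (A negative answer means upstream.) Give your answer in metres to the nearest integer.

26 m

Perpendicular speed = 1.224 m/s; crossing time = 258 / 1.224 = 210.704 s.
Net downstream speed = 0.121 m/s.
Drift = 0.121 × 210.704 = 25.551 m (downstream).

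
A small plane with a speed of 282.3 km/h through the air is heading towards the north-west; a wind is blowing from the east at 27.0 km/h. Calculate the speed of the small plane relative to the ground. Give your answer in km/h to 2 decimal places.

302.00 km/h

Taking east as x and north as y: velocity relative to the air = (-199.616, 199.616) km/h; the air relative to ground = (-27.000, 0.000) km/h.
Velocity relative to ground = (-199.616, 199.616) + (-27.000, 0.000) = (-226.616, 199.616) km/h.
Speed = |(-226.616, 199.616)| = 301.996 km/h.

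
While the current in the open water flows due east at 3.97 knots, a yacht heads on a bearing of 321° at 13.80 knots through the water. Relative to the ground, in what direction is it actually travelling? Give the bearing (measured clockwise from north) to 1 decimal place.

Taking east as x and north as y: velocity relative to the water = (-8.685, 10.725) knots; the water relative to ground = (3.970, 0.000) knots.
Velocity relative to ground = (-8.685, 10.725) + (3.970, 0.000) = (-4.715, 10.725) knots.
Bearing = atan2(-4.71, 10.72) = 336.27° clockwise from north.

336.3°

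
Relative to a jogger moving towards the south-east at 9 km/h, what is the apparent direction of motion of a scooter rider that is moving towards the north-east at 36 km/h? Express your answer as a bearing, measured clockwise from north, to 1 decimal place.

031.0°

Taking east as x and north as y: scooter rider velocity = (25.456, 25.456) km/h; jogger velocity = (6.364, -6.364) km/h.
Velocity of scooter rider relative to jogger = (25.456, 25.456) − (6.364, -6.364) = (19.092, 31.820) km/h.
Bearing = atan2(19.09, 31.82) = 30.96° clockwise from north.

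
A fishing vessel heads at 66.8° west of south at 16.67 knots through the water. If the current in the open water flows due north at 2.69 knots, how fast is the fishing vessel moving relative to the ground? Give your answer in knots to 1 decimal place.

15.8 knots

Taking east as x and north as y: velocity relative to the water = (-15.322, -6.567) knots; the water relative to ground = (0.000, 2.690) knots.
Velocity relative to ground = (-15.322, -6.567) + (0.000, 2.690) = (-15.322, -3.877) knots.
Speed = |(-15.322, -3.877)| = 15.805 knots.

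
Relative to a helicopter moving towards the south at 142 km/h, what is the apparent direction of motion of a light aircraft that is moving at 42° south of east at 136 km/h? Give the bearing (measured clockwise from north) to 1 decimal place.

063.2°

Taking east as x and north as y: light aircraft velocity = (101.068, -91.002) km/h; helicopter velocity = (0.000, -142.000) km/h.
Velocity of light aircraft relative to helicopter = (101.068, -91.002) − (0.000, -142.000) = (101.068, 50.998) km/h.
Bearing = atan2(101.07, 51.00) = 63.22° clockwise from north.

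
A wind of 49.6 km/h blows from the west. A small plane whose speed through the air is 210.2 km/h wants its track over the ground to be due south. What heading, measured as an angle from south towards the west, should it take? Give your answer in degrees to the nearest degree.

The wind pushes perpendicular to the desired track; the heading must have a component into the wind equal to 49.6 km/h: 210.2 sin θ = 49.6.
sin θ = 0.2360, so θ = 13.649°.

14°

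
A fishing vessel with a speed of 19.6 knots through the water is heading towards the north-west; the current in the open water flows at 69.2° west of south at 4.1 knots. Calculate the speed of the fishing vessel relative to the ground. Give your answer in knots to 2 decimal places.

Taking east as x and north as y: velocity relative to the water = (-13.859, 13.859) knots; the water relative to ground = (-3.833, -1.456) knots.
Velocity relative to ground = (-13.859, 13.859) + (-3.833, -1.456) = (-17.692, 12.403) knots.
Speed = |(-17.692, 12.403)| = 21.607 knots.

21.61 knots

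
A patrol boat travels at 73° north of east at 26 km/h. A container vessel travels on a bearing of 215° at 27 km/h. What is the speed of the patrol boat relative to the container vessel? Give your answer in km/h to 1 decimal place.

52.3 km/h

Taking east as x and north as y: patrol boat velocity = (7.602, 24.864) km/h; container vessel velocity = (-15.487, -22.117) km/h.
Velocity of patrol boat relative to container vessel = (7.602, 24.864) − (-15.487, -22.117) = (23.088, 46.981) km/h.
Magnitude = |(23.088, 46.981)| = 52.348 km/h.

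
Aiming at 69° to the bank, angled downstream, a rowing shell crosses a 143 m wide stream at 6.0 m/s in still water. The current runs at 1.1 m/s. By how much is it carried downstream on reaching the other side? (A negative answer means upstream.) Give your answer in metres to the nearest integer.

Perpendicular speed = 5.601 m/s; crossing time = 143 / 5.601 = 25.529 s.
Net downstream speed = 3.250 m/s.
Drift = 3.250 × 25.529 = 82.974 m (downstream).

83 m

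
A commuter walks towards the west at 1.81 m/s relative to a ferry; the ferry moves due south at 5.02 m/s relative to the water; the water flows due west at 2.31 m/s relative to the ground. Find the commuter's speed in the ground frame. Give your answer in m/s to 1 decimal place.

In east/north components (m/s): commuter relative to ferry = (-1.810, 0.000); ferry relative to water = (0.000, -5.020); water relative to ground = (-2.310, 0.000).
Sum = (-4.120, -5.020) m/s.
Speed = |(-4.120, -5.020)| = 6.494 m/s.

6.5 m/s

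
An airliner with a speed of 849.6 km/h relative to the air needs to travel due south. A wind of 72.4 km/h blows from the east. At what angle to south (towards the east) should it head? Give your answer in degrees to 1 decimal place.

The wind pushes perpendicular to the desired track; the heading must have a component into the wind equal to 72.4 km/h: 849.6 sin θ = 72.4.
sin θ = 0.0852, so θ = 4.888°.

4.9°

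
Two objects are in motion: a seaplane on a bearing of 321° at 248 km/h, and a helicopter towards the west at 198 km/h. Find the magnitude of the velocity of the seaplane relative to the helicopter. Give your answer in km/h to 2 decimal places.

Taking east as x and north as y: seaplane velocity = (-156.071, 192.732) km/h; helicopter velocity = (-198.000, 0.000) km/h.
Velocity of seaplane relative to helicopter = (-156.071, 192.732) − (-198.000, 0.000) = (41.929, 192.732) km/h.
Magnitude = |(41.929, 192.732)| = 197.240 km/h.

197.24 km/h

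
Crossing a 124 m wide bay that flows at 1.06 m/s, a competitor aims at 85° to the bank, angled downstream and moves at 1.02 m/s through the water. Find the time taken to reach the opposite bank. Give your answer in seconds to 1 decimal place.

122.0 s

The component of the competitor's velocity perpendicular to the bank is 1.02 × sin 85° = 1.016 m/s.
Only the cross-stream component determines the crossing time; the current contributes nothing perpendicular to the bank.
Time = 124 / 1.016 = 122.033 s.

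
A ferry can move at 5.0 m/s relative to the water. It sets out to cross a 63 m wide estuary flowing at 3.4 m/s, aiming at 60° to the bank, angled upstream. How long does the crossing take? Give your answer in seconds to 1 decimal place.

14.5 s

The component of the ferry's velocity perpendicular to the bank is 5.0 × sin 60° = 4.330 m/s.
Only the cross-stream component determines the crossing time; the current contributes nothing perpendicular to the bank.
Time = 63 / 4.330 = 14.549 s.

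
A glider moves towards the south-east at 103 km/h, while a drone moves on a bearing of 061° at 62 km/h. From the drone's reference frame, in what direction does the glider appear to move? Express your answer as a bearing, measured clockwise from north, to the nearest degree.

Taking east as x and north as y: glider velocity = (72.832, -72.832) km/h; drone velocity = (54.226, 30.058) km/h.
Velocity of glider relative to drone = (72.832, -72.832) − (54.226, 30.058) = (18.606, -102.890) km/h.
Bearing = atan2(18.61, -102.89) = 169.75° clockwise from north.

170°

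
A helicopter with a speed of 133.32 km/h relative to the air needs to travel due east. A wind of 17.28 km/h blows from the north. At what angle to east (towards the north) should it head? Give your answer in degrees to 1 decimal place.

7.4°

The wind pushes perpendicular to the desired track; the heading must have a component into the wind equal to 17.28 km/h: 133.32 sin θ = 17.28.
sin θ = 0.1296, so θ = 7.447°.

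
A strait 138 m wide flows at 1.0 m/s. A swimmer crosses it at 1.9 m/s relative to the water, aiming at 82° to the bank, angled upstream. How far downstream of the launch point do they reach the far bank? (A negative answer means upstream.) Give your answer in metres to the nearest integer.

Perpendicular speed = 1.882 m/s; crossing time = 138 / 1.882 = 73.345 s.
Net downstream speed = 0.736 m/s.
Drift = 0.736 × 73.345 = 53.951 m (downstream).

54 m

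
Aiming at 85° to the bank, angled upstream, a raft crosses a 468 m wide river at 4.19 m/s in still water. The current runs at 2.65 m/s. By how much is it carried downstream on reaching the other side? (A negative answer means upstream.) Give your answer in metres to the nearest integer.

256 m

Perpendicular speed = 4.174 m/s; crossing time = 468 / 4.174 = 112.121 s.
Net downstream speed = 2.285 m/s.
Drift = 2.285 × 112.121 = 256.176 m (downstream).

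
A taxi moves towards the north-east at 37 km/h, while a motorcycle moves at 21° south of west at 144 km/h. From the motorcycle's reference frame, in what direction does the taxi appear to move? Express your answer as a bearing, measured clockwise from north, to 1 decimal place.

064.2°

Taking east as x and north as y: taxi velocity = (26.163, 26.163) km/h; motorcycle velocity = (-134.436, -51.605) km/h.
Velocity of taxi relative to motorcycle = (26.163, 26.163) − (-134.436, -51.605) = (160.599, 77.768) km/h.
Bearing = atan2(160.60, 77.77) = 64.16° clockwise from north.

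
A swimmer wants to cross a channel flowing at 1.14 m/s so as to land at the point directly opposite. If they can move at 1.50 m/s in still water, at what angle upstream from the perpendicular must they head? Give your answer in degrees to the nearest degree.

49°

To cancel the current, the upstream component of the swimmer's velocity must equal the flow: 1.50 sin θ = 1.14.
sin θ = 1.14 / 1.50 = 0.7600.
θ = arcsin(0.7600) = 49.464°.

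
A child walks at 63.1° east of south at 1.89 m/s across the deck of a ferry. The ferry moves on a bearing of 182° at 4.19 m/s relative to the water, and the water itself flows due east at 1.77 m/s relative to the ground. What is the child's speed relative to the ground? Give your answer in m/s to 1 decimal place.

In east/north components (m/s): child relative to ferry = (1.685, -0.855); ferry relative to water = (-0.146, -4.187); water relative to ground = (1.770, 0.000).
Sum = (3.309, -5.043) m/s.
Speed = |(3.309, -5.043)| = 6.031 m/s.

6.0 m/s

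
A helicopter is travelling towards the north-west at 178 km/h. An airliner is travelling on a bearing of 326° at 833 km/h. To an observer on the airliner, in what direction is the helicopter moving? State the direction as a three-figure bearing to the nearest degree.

Taking east as x and north as y: helicopter velocity = (-125.865, 125.865) km/h; airliner velocity = (-465.808, 690.588) km/h.
Velocity of helicopter relative to airliner = (-125.865, 125.865) − (-465.808, 690.588) = (339.943, -564.723) km/h.
Bearing = atan2(339.94, -564.72) = 148.95° clockwise from north.

149°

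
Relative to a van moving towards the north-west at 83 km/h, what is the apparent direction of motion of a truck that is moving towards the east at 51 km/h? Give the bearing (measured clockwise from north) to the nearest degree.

118°

Taking east as x and north as y: truck velocity = (51.000, 0.000) km/h; van velocity = (-58.690, 58.690) km/h.
Velocity of truck relative to van = (51.000, 0.000) − (-58.690, 58.690) = (109.690, -58.690) km/h.
Bearing = atan2(109.69, -58.69) = 118.15° clockwise from north.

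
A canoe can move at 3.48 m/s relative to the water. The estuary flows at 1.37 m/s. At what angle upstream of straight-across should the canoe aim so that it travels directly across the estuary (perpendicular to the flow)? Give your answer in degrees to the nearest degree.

To cancel the current, the upstream component of the canoe's velocity must equal the flow: 3.48 sin θ = 1.37.
sin θ = 1.37 / 3.48 = 0.3937.
θ = arcsin(0.3937) = 23.184°.

23°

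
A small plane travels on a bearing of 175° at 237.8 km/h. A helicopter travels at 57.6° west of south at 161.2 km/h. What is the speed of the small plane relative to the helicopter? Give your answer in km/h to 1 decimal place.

Taking east as x and north as y: small plane velocity = (20.726, -236.895) km/h; helicopter velocity = (-136.106, -86.375) km/h.
Velocity of small plane relative to helicopter = (20.726, -236.895) − (-136.106, -86.375) = (156.831, -150.520) km/h.
Magnitude = |(156.831, -150.520)| = 217.376 km/h.

217.4 km/h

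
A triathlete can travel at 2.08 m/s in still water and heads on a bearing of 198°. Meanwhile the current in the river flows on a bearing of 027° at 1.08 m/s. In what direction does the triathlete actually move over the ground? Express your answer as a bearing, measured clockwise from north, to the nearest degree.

Taking east as x and north as y: velocity relative to the water = (-0.643, -1.978) m/s; the water relative to ground = (0.490, 0.962) m/s.
Velocity relative to ground = (-0.643, -1.978) + (0.490, 0.962) = (-0.152, -1.016) m/s.
Bearing = atan2(-0.15, -1.02) = 188.53° clockwise from north.

189°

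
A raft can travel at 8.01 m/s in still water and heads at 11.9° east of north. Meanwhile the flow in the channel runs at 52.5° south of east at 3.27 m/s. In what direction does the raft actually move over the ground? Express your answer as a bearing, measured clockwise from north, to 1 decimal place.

Taking east as x and north as y: velocity relative to the water = (1.652, 7.838) m/s; the water relative to ground = (1.991, -2.594) m/s.
Velocity relative to ground = (1.652, 7.838) + (1.991, -2.594) = (3.642, 5.244) m/s.
Bearing = atan2(3.64, 5.24) = 34.78° clockwise from north.

034.8°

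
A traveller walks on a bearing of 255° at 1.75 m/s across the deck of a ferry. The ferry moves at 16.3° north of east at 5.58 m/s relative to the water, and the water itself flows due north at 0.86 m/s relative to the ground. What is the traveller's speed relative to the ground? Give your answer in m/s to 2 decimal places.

In east/north components (m/s): traveller relative to ferry = (-1.690, -0.453); ferry relative to water = (5.356, 1.566); water relative to ground = (0.000, 0.860).
Sum = (3.665, 1.973) m/s.
Speed = |(3.665, 1.973)| = 4.163 m/s.

4.16 m/s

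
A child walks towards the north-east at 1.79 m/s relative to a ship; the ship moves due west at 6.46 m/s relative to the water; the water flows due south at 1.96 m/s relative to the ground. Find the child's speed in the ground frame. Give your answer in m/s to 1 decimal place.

In east/north components (m/s): child relative to ship = (1.266, 1.266); ship relative to water = (-6.460, 0.000); water relative to ground = (0.000, -1.960).
Sum = (-5.194, -0.694) m/s.
Speed = |(-5.194, -0.694)| = 5.240 m/s.

5.2 m/s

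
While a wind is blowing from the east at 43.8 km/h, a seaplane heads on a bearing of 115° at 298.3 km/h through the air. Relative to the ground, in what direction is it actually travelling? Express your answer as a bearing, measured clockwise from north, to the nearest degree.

Taking east as x and north as y: velocity relative to the air = (270.352, -126.067) km/h; the air relative to ground = (-43.800, 0.000) km/h.
Velocity relative to ground = (270.352, -126.067) + (-43.800, 0.000) = (226.552, -126.067) km/h.
Bearing = atan2(226.55, -126.07) = 119.09° clockwise from north.

119°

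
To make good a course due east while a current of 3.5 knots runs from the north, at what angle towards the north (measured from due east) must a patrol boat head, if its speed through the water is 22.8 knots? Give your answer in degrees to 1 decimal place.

The current pushes perpendicular to the desired track; the heading must have a component into the current equal to 3.5 knots: 22.8 sin θ = 3.5.
sin θ = 0.1535, so θ = 8.830°.

8.8°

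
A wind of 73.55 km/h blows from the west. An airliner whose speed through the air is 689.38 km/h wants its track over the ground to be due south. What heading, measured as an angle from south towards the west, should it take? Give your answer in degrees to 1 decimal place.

6.1°

The wind pushes perpendicular to the desired track; the heading must have a component into the wind equal to 73.55 km/h: 689.38 sin θ = 73.55.
sin θ = 0.1067, so θ = 6.125°.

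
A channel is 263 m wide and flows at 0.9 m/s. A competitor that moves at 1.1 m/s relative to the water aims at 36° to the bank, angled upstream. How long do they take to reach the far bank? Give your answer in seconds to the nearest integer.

407 s

The component of the competitor's velocity perpendicular to the bank is 1.1 × sin 36° = 0.647 m/s.
The current is parallel to the bank, so it does not affect the crossing time.
Time = 263 / 0.647 = 406.766 s.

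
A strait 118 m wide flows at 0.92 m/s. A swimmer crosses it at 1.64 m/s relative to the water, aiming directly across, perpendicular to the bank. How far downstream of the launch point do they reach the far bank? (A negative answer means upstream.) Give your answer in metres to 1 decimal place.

Perpendicular speed = 1.640 m/s; crossing time = 118 / 1.640 = 71.951 s.
Net downstream speed = 0.920 m/s.
Drift = 0.920 × 71.951 = 66.195 m (downstream).

66.2 m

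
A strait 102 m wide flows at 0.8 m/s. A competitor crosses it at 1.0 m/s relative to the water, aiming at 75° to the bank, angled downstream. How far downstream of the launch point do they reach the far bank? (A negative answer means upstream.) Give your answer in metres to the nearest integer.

112 m

Perpendicular speed = 0.966 m/s; crossing time = 102 / 0.966 = 105.598 s.
Net downstream speed = 1.059 m/s.
Drift = 1.059 × 105.598 = 111.809 m (downstream).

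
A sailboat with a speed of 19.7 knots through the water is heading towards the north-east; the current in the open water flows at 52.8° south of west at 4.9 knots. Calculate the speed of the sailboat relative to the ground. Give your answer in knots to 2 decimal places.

Taking east as x and north as y: velocity relative to the water = (13.930, 13.930) knots; the water relative to ground = (-2.963, -3.903) knots.
Velocity relative to ground = (13.930, 13.930) + (-2.963, -3.903) = (10.967, 10.027) knots.
Speed = |(10.967, 10.027)| = 14.860 knots.

14.86 knots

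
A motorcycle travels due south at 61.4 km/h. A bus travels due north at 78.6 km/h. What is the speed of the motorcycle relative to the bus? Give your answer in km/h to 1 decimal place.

140.0 km/h

Taking east as x and north as y: motorcycle velocity = (0.000, -61.400) km/h; bus velocity = (0.000, 78.600) km/h.
Velocity of motorcycle relative to bus = (0.000, -61.400) − (0.000, 78.600) = (0.000, -140.000) km/h.
Magnitude = |(0.000, -140.000)| = 140.000 km/h.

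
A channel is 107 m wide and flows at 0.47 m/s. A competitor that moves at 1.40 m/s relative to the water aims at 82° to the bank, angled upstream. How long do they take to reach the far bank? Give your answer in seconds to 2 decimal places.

77.18 s

The component of the competitor's velocity perpendicular to the bank is 1.40 × sin 82° = 1.386 m/s.
The current is parallel to the bank, so it does not affect the crossing time.
Time = 107 / 1.386 = 77.180 s.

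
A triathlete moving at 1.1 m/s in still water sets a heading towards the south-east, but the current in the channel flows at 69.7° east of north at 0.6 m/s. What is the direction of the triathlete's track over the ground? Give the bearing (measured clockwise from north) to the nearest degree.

113°

Taking east as x and north as y: velocity relative to the water = (0.778, -0.778) m/s; the water relative to ground = (0.563, 0.208) m/s.
Velocity relative to ground = (0.778, -0.778) + (0.563, 0.208) = (1.341, -0.570) m/s.
Bearing = atan2(1.34, -0.57) = 113.02° clockwise from north.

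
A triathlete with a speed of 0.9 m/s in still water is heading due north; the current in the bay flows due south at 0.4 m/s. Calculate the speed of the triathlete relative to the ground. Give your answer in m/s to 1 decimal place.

0.5 m/s

Taking east as x and north as y: velocity relative to the water = (0.000, 0.900) m/s; the water relative to ground = (0.000, -0.400) m/s.
Velocity relative to ground = (0.000, 0.900) + (0.000, -0.400) = (0.000, 0.500) m/s.
Speed = |(0.000, 0.500)| = 0.500 m/s.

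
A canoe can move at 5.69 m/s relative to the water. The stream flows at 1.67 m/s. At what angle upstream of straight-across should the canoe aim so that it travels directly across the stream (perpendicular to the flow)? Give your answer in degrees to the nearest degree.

17°

To cancel the current, the upstream component of the canoe's velocity must equal the flow: 5.69 sin θ = 1.67.
sin θ = 1.67 / 5.69 = 0.2935.
θ = arcsin(0.2935) = 17.067°.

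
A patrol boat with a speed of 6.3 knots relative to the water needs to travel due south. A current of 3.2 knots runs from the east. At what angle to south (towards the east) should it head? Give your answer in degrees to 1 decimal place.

The current pushes perpendicular to the desired track; the heading must have a component into the current equal to 3.2 knots: 6.3 sin θ = 3.2.
sin θ = 0.5079, so θ = 30.526°.

30.5°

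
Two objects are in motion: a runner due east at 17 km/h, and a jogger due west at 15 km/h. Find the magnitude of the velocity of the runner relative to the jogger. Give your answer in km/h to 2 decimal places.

Taking east as x and north as y: runner velocity = (17.000, 0.000) km/h; jogger velocity = (-15.000, 0.000) km/h.
Velocity of runner relative to jogger = (17.000, 0.000) − (-15.000, 0.000) = (32.000, 0.000) km/h.
Magnitude = |(32.000, 0.000)| = 32.000 km/h.

32.00 km/h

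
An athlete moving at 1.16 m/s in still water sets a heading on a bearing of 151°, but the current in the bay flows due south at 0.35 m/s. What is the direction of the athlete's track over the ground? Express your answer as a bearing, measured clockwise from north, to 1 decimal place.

157.6°

Taking east as x and north as y: velocity relative to the water = (0.562, -1.015) m/s; the water relative to ground = (0.000, -0.350) m/s.
Velocity relative to ground = (0.562, -1.015) + (0.000, -0.350) = (0.562, -1.365) m/s.
Bearing = atan2(0.56, -1.36) = 157.60° clockwise from north.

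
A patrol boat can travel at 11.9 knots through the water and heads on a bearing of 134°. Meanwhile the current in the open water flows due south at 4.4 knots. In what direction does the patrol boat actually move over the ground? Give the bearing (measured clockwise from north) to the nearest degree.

Taking east as x and north as y: velocity relative to the water = (8.560, -8.266) knots; the water relative to ground = (0.000, -4.400) knots.
Velocity relative to ground = (8.560, -8.266) + (0.000, -4.400) = (8.560, -12.666) knots.
Bearing = atan2(8.56, -12.67) = 145.95° clockwise from north.

146°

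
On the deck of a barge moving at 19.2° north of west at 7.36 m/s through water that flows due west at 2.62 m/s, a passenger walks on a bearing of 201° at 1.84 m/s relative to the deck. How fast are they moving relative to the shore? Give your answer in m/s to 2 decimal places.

In east/north components (m/s): passenger relative to barge = (-0.659, -1.718); barge relative to water = (-6.951, 2.420); water relative to ground = (-2.620, 0.000).
Sum = (-10.230, 0.703) m/s.
Speed = |(-10.230, 0.703)| = 10.254 m/s.

10.25 m/s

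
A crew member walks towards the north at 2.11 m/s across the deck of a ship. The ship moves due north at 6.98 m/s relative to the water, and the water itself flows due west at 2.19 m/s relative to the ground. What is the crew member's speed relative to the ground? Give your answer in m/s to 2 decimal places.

9.35 m/s

In east/north components (m/s): crew member relative to ship = (0.000, 2.110); ship relative to water = (0.000, 6.980); water relative to ground = (-2.190, 0.000).
Sum = (-2.190, 9.090) m/s.
Speed = |(-2.190, 9.090)| = 9.350 m/s.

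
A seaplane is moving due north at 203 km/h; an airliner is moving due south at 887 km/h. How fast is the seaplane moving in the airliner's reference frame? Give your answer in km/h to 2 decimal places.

1090.00 km/h

Taking east as x and north as y: seaplane velocity = (0.000, 203.000) km/h; airliner velocity = (0.000, -887.000) km/h.
Velocity of seaplane relative to airliner = (0.000, 203.000) − (0.000, -887.000) = (0.000, 1090.000) km/h.
Magnitude = |(0.000, 1090.000)| = 1090.000 km/h.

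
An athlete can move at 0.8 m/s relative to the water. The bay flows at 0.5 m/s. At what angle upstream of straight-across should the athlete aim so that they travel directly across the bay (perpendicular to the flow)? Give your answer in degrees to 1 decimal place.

To cancel the current, the upstream component of the athlete's velocity must equal the flow: 0.8 sin θ = 0.5.
sin θ = 0.5 / 0.8 = 0.6250.
θ = arcsin(0.6250) = 38.682°.

38.7°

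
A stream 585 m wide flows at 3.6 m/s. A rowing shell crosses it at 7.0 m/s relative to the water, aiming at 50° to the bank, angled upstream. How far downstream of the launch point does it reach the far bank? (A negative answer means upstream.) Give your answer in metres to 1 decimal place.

-98.1 m

Perpendicular speed = 5.362 m/s; crossing time = 585 / 5.362 = 109.095 s.
Net downstream speed = -0.900 m/s.
Drift = -0.900 × 109.095 = -98.132 m (upstream).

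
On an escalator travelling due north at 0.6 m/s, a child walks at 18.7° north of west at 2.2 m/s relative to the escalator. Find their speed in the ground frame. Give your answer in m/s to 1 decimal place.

Taking east as x and north as y: escalator velocity = (0.000, 0.600) m/s; child velocity relative to escalator = (-2.084, 0.705) m/s.
Velocity relative to ground = (0.000, 0.600) + (-2.084, 0.705) = (-2.084, 1.305) m/s.
Speed = |(-2.084, 1.305)| = 2.459 m/s.

2.5 m/s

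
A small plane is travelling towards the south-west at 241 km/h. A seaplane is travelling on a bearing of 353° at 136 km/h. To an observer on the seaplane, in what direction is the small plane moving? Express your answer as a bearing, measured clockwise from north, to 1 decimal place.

Taking east as x and north as y: small plane velocity = (-170.413, -170.413) km/h; seaplane velocity = (-16.574, 134.986) km/h.
Velocity of small plane relative to seaplane = (-170.413, -170.413) − (-16.574, 134.986) = (-153.839, -305.399) km/h.
Bearing = atan2(-153.84, -305.40) = 206.74° clockwise from north.

206.7°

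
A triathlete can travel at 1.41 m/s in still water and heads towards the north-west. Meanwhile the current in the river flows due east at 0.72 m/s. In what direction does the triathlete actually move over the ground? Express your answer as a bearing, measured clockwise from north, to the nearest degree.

344°

Taking east as x and north as y: velocity relative to the water = (-0.997, 0.997) m/s; the water relative to ground = (0.720, 0.000) m/s.
Velocity relative to ground = (-0.997, 0.997) + (0.720, 0.000) = (-0.277, 0.997) m/s.
Bearing = atan2(-0.28, 1.00) = 344.47° clockwise from north.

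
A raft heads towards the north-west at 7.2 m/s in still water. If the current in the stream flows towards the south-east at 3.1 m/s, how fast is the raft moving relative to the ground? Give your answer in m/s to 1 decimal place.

4.1 m/s

Taking east as x and north as y: velocity relative to the water = (-5.091, 5.091) m/s; the water relative to ground = (2.192, -2.192) m/s.
Velocity relative to ground = (-5.091, 5.091) + (2.192, -2.192) = (-2.899, 2.899) m/s.
Speed = |(-2.899, 2.899)| = 4.100 m/s.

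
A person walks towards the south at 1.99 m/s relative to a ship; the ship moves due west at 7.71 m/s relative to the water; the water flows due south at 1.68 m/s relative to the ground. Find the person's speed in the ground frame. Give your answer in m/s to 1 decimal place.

In east/north components (m/s): person relative to ship = (0.000, -1.990); ship relative to water = (-7.710, 0.000); water relative to ground = (0.000, -1.680).
Sum = (-7.710, -3.670) m/s.
Speed = |(-7.710, -3.670)| = 8.539 m/s.

8.5 m/s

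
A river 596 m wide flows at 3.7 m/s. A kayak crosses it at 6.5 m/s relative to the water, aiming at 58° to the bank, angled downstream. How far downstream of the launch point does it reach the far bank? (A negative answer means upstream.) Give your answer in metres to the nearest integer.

Perpendicular speed = 5.512 m/s; crossing time = 596 / 5.512 = 108.122 s.
Net downstream speed = 7.144 m/s.
Drift = 7.144 × 108.122 = 772.472 m (downstream).

772 m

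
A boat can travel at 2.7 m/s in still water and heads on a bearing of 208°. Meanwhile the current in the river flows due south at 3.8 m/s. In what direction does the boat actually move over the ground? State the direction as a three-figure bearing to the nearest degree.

Taking east as x and north as y: velocity relative to the water = (-1.268, -2.384) m/s; the water relative to ground = (0.000, -3.800) m/s.
Velocity relative to ground = (-1.268, -2.384) + (0.000, -3.800) = (-1.268, -6.184) m/s.
Bearing = atan2(-1.27, -6.18) = 191.58° clockwise from north.

192°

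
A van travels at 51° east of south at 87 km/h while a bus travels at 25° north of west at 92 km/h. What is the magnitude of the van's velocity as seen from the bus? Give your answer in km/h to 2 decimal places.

177.67 km/h

Taking east as x and north as y: van velocity = (67.612, -54.751) km/h; bus velocity = (-83.380, 38.881) km/h.
Velocity of van relative to bus = (67.612, -54.751) − (-83.380, 38.881) = (150.992, -93.632) km/h.
Magnitude = |(150.992, -93.632)| = 177.667 km/h.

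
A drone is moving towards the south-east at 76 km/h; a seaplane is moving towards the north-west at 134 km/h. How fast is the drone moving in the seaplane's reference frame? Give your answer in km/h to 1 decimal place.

Taking east as x and north as y: drone velocity = (53.740, -53.740) km/h; seaplane velocity = (-94.752, 94.752) km/h.
Velocity of drone relative to seaplane = (53.740, -53.740) − (-94.752, 94.752) = (148.492, -148.492) km/h.
Magnitude = |(148.492, -148.492)| = 210.000 km/h.

210.0 km/h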